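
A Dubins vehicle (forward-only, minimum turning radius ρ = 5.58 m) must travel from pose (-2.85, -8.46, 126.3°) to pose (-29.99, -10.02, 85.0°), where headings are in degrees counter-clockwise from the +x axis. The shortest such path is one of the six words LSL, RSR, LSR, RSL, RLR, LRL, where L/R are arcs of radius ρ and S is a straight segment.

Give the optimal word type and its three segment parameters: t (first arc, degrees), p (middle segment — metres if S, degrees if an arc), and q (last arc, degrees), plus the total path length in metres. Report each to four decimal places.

LSR: t = 90.1445°, p = 12.9963 m, q = 131.4445°, L = 34.5767 m

Let ψ = atan2(Δy, Δx) = atan2(-1.56, -27.14) = -176.7103° be the start→goal bearing.
Normalize: d = |goal − start| / ρ = 27.184797/5.58 = 4.871827, α = (θ_start − ψ) mod 360° = 303.0103° = 5.288527 rad, β = (θ_goal − ψ) mod 360° = 261.7103° = 4.567706 rad.
Common terms: sin α = -0.838573, cos α = 0.544789, sin β = -0.989552, cos β = -0.144179, cos(α−β) = 0.751264, d² = 23.734703. Work in radians in the unit-radius frame; every candidate has L = ρ·(t + p + q).
LSL: p² = 2 + d² − 2cos(α−β) + 2d(sin α − sin β) = 25.703259; p = √p² = 5.069838; φ = atan2(cos β − cos α, d + sin α − sin β) = -0.136317 rad; t = (φ − α) mod 2π = 0.858341 rad, q = (β − φ) mod 2π = 4.704023 rad → L = 5.58·(0.858341 + 5.069838 + 4.704023) = 5.58·10.632203 = 59.327690 m
RSR: p² = 2 + d² − 2cos(α−β) + 2d(sin β − sin α) = 22.761090; p = √p² = 4.770858; φ = atan2(cos α − cos β, d − sin α + sin β) = 0.144919 rad; t = (α − φ) mod 2π = 5.143608 rad, q = (φ − β) mod 2π = 1.860398 rad → L = 5.58·(5.143608 + 4.770858 + 1.860398) = 5.58·11.774865 = 65.703745 m
LSR: p² = d² − 2 + 2cos(α−β) + 2d(sin α + sin β) = 5.424616; p = √p² = 2.329081; φ = atan2(−cos α − cos β, d + sin α + sin β) − atan2(−2, p) = 0.578661 rad; t = (φ − α) mod 2π = 1.573319 rad, q = (φ − β) mod 2π = 2.294140 rad → L = 5.58·(1.573319 + 2.329081 + 2.294140) = 5.58·6.196539 = 34.576690 m
RSL: p² = d² − 2 + 2cos(α−β) − 2d(sin α + sin β) = 41.049846; p = √p² = 6.407015; φ = atan2(cos α + cos β, d − sin α − sin β) − atan2(2, p) = -0.242851 rad; t = (α − φ) mod 2π = 5.531378 rad, q = (β − φ) mod 2π = 4.810557 rad → L = 5.58·(5.531378 + 6.407015 + 4.810557) = 5.58·16.748951 = 93.459144 m
RLR: c = (6 − d² + 2cos(α−β) + 2d(sin α − sin β))/8 = -1.845136, |c| > 1 → infeasible
LRL: c = (6 − d² + 2cos(α−β) − 2d(sin α − sin β))/8 = -2.212907, |c| > 1 → infeasible
Shortest: LSR with L = 34.576690 m ≈ 34.5767 m
Convert LSR to answer units (arcs ×180/π): t = 1.573319·180/π = 90.1445°, p = ρ·p = 5.58·2.329081 = 12.9963 m, q = 2.294140·180/π = 131.4445°, L = 34.5767 m.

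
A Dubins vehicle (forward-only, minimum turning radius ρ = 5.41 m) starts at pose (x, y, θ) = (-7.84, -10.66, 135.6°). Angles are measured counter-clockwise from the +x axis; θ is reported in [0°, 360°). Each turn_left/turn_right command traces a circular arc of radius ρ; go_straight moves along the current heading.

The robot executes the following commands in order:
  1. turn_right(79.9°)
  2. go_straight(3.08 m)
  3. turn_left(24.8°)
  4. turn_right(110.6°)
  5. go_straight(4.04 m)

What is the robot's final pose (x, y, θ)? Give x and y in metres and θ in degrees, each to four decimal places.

(5.6225, 2.7156, 329.9000°)

set_pose: (x, y, θ) = (-7.8400, -10.6600, 135.6000°), ρ = 5.41
turn_right(79.9°): centre at ρ to the right, rotate −79.9° → (-8.5240, -3.7460, 55.7000°)
go_straight(3.08): x += 3.08·cos θ, y += 3.08·sin θ → (-6.7884, -1.2016, 55.7000°)
turn_left(24.8°): centre at ρ to the left, rotate +24.8° → (-5.9217, 0.9541, 80.5000°)
turn_right(110.6°): centre at ρ to the right, rotate −110.6° → (2.1272, 4.7417, -30.1000° ≡ 329.9000°)
go_straight(4.04): x += 4.04·cos θ, y += 4.04·sin θ → (5.6225, 2.7156, 329.9000°)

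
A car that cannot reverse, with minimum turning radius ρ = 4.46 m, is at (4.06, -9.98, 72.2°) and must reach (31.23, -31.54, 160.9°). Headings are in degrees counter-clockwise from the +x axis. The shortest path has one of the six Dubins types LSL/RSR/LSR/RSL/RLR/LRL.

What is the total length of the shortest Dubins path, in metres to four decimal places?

Let ψ = atan2(Δy, Δx) = atan2(-21.56, 27.17) = -38.4328° be the start→goal bearing.
Normalize: d = |goal − start| / ρ = 34.684903/4.46 = 7.776884, α = (θ_start − ψ) mod 360° = 110.6328° = 1.930906 rad, β = (θ_goal − ψ) mod 360° = 199.3328° = 3.479013 rad.
Common terms: sin α = 0.935858, cos α = -0.352377, sin β = -0.331054, cos β = -0.943612, cos(α−β) = 0.022687, d² = 60.479926. Work in radians in the unit-radius frame; every candidate has L = ρ·(t + p + q).
LSL: p² = 2 + d² − 2cos(α−β) + 2d(sin α − sin β) = 82.139814; p = √p² = 9.063102; φ = atan2(cos β − cos α, d + sin α − sin β) = -0.065282 rad; t = (φ − α) mod 2π = 4.286997 rad, q = (β − φ) mod 2π = 3.544295 rad → L = 4.46·(4.286997 + 9.063102 + 3.544295) = 4.46·16.894394 = 75.348998 m
RSR: p² = 2 + d² − 2cos(α−β) + 2d(sin β − sin α) = 42.729289; p = √p² = 6.536764; φ = atan2(cos α − cos β, d − sin α + sin β) = 0.090571 rad; t = (α − φ) mod 2π = 1.840335 rad, q = (φ − β) mod 2π = 2.894743 rad → L = 4.46·(1.840335 + 6.536764 + 2.894743) = 4.46·11.271843 = 50.272418 m
LSR: p² = d² − 2 + 2cos(α−β) + 2d(sin α + sin β) = 67.932278; p = √p² = 8.242104; φ = atan2(−cos α − cos β, d + sin α + sin β) − atan2(−2, p) = 0.391462 rad; t = (φ − α) mod 2π = 4.743741 rad, q = (φ − β) mod 2π = 3.195634 rad → L = 4.46·(4.743741 + 8.242104 + 3.195634) = 4.46·16.181479 = 72.169395 m
RSL: p² = d² − 2 + 2cos(α−β) − 2d(sin α + sin β) = 49.118324; p = √p² = 7.008447; φ = atan2(cos α + cos β, d − sin α − sin β) − atan2(2, p) = -0.456751 rad; t = (α − φ) mod 2π = 2.387658 rad, q = (β − φ) mod 2π = 3.935765 rad → L = 4.46·(2.387658 + 7.008447 + 3.935765) = 4.46·13.331869 = 59.460136 m
RLR: c = (6 − d² + 2cos(α−β) + 2d(sin α − sin β))/8 = -4.341161, |c| > 1 → infeasible
LRL: c = (6 − d² + 2cos(α−β) − 2d(sin α − sin β))/8 = -9.267477, |c| > 1 → infeasible
Shortest: RSR with L = 50.272418 m ≈ 50.2724 m

50.2724 m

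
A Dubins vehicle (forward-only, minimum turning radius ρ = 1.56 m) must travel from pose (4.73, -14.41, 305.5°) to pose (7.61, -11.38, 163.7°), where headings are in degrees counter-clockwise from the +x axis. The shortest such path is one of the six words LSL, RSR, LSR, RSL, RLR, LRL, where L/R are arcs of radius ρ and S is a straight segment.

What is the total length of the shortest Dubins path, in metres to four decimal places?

7.2702 m

Let ψ = atan2(Δy, Δx) = atan2(3.03, 2.88) = 46.4539° be the start→goal bearing.
Normalize: d = |goal − start| / ρ = 4.180347/1.56 = 2.679710, α = (θ_start − ψ) mod 360° = 259.0461° = 4.521207 rad, β = (θ_goal − ψ) mod 360° = 117.2461° = 2.046331 rad.
Common terms: sin α = -0.981780, cos α = -0.190019, sin β = 0.889048, cos β = -0.457813, cos(α−β) = -0.785857, d² = 7.180843. Work in radians in the unit-radius frame; every candidate has L = ρ·(t + p + q).
LSL: p² = 2 + d² − 2cos(α−β) + 2d(sin α − sin β) = 0.726002; p = √p² = 0.852058; φ = atan2(cos β − cos α, d + sin α − sin β) = -0.319710 rad; t = (φ − α) mod 2π = 1.442268 rad, q = (β − φ) mod 2π = 2.366041 rad → L = 1.56·(1.442268 + 0.852058 + 2.366041) = 1.56·4.660366 = 7.270171 m
RSR: p² = 2 + d² − 2cos(α−β) + 2d(sin β − sin α) = 20.779112; p = √p² = 4.558411; φ = atan2(cos α − cos β, d − sin α + sin β) = 0.058781 rad; t = (α − φ) mod 2π = 4.462426 rad, q = (φ − β) mod 2π = 4.295636 rad → L = 1.56·(4.462426 + 4.558411 + 4.295636) = 1.56·13.316473 = 20.773698 m
LSR: p² = d² − 2 + 2cos(α−β) + 2d(sin α + sin β) = 3.112139; p = √p² = 1.764126; φ = atan2(−cos α − cos β, d + sin α + sin β) − atan2(−2, p) = 1.093355 rad; t = (φ − α) mod 2π = 2.855333 rad, q = (φ − β) mod 2π = 5.330209 rad → L = 1.56·(2.855333 + 1.764126 + 5.330209) = 1.56·9.949667 = 15.521481 m
RSL: p² = d² − 2 + 2cos(α−β) − 2d(sin α + sin β) = 4.106120; p = √p² = 2.026356; φ = atan2(cos α + cos β, d − sin α − sin β) − atan2(2, p) = -1.008402 rad; t = (α − φ) mod 2π = 5.529610 rad, q = (β − φ) mod 2π = 3.054733 rad → L = 1.56·(5.529610 + 2.026356 + 3.054733) = 1.56·10.610699 = 16.552690 m
RLR: c = (6 − d² + 2cos(α−β) + 2d(sin α − sin β))/8 = -1.597389, |c| > 1 → infeasible
LRL: c = (6 − d² + 2cos(α−β) − 2d(sin α − sin β))/8 = 0.909250; p = 2π − arccos c = 5.853867 rad; φ = atan2(cos β − cos α, d + sin α − sin β) = -0.319710 rad; t = (φ − α + p/2) mod 2π = 4.369201 rad, q = (β − α − t + p) mod 2π = 5.292974 rad → L = 1.56·(4.369201 + 5.853867 + 5.292974) = 1.56·15.516043 = 24.205026 m
Shortest: LSL with L = 7.270171 m ≈ 7.2702 m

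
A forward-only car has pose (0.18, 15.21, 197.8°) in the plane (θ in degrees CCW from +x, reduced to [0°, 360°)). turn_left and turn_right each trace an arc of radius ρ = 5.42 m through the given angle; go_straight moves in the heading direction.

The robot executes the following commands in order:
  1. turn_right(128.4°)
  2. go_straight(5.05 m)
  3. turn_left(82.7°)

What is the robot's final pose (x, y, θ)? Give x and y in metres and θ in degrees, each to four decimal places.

set_pose: (x, y, θ) = (0.1800, 15.2100, 197.8000°), ρ = 5.42
turn_right(128.4°): centre at ρ to the right, rotate −128.4° → (-6.5503, 22.2775, 69.4000°)
go_straight(5.05): x += 5.05·cos θ, y += 5.05·sin θ → (-4.7735, 27.0046, 69.4000°)
turn_left(82.7°): centre at ρ to the left, rotate +82.7° → (-7.3108, 33.7016, 152.1000°)

(-7.3108, 33.7016, 152.1000°)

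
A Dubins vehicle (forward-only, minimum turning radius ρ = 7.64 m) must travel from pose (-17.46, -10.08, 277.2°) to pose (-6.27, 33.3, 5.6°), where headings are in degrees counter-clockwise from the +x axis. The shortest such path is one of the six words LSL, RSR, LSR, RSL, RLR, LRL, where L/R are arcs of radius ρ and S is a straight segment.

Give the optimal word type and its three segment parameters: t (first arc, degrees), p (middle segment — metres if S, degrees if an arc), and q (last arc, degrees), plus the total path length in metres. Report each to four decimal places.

Let ψ = atan2(Δy, Δx) = atan2(43.38, 11.19) = 75.5357° be the start→goal bearing.
Normalize: d = |goal − start| / ρ = 44.800006/7.64 = 5.863875, α = (θ_start − ψ) mod 360° = 201.6643° = 3.519706 rad, β = (θ_goal − ψ) mod 360° = 290.0643° = 5.062577 rad.
Common terms: sin α = -0.369168, cos α = -0.929363, sin β = -0.939308, cos β = 0.343075, cos(α−β) = 0.027922, d² = 34.385031. Work in radians in the unit-radius frame; every candidate has L = ρ·(t + p + q).
LSL: p² = 2 + d² − 2cos(α−β) + 2d(sin α − sin β) = 43.015652; p = √p² = 6.558632; φ = atan2(cos β − cos α, d + sin α − sin β) = 0.195248 rad; t = (φ − α) mod 2π = 2.958727 rad, q = (β − φ) mod 2π = 4.867329 rad → L = 7.64·(2.958727 + 6.558632 + 4.867329) = 7.64·14.384688 = 109.899018 m
RSR: p² = 2 + d² − 2cos(α−β) + 2d(sin β − sin α) = 29.642724; p = √p² = 5.444513; φ = atan2(cos α − cos β, d − sin α + sin β) = -0.235892 rad; t = (α − φ) mod 2π = 3.755598 rad, q = (φ − β) mod 2π = 0.984717 rad → L = 7.64·(3.755598 + 5.444513 + 0.984717) = 7.64·10.184827 = 77.812081 m
LSR: p² = d² − 2 + 2cos(α−β) + 2d(sin α + sin β) = 17.095395; p = √p² = 4.134658; φ = atan2(−cos α − cos β, d + sin α + sin β) − atan2(−2, p) = 0.578534 rad; t = (φ − α) mod 2π = 3.342013 rad, q = (φ − β) mod 2π = 1.799142 rad → L = 7.64·(3.342013 + 4.134658 + 1.799142) = 7.64·9.275813 = 70.867212 m
RSL: p² = d² − 2 + 2cos(α−β) − 2d(sin α + sin β) = 47.786354; p = √p² = 6.912767; φ = atan2(cos α + cos β, d − sin α − sin β) − atan2(2, p) = -0.363191 rad; t = (α − φ) mod 2π = 3.882897 rad, q = (β − φ) mod 2π = 5.425768 rad → L = 7.64·(3.882897 + 6.912767 + 5.425768) = 7.64·16.221433 = 123.931750 m
RLR: c = (6 − d² + 2cos(α−β) + 2d(sin α − sin β))/8 = -2.705340, |c| > 1 → infeasible
LRL: c = (6 − d² + 2cos(α−β) − 2d(sin α − sin β))/8 = -4.376956, |c| > 1 → infeasible
Shortest: LSR with L = 70.867212 m ≈ 70.8672 m
Convert LSR to answer units (arcs ×180/π): t = 3.342013·180/π = 191.4833°, p = ρ·p = 7.64·4.134658 = 31.5888 m, q = 1.799142·180/π = 103.0833°, L = 70.8672 m.

LSR: t = 191.4833°, p = 31.5888 m, q = 103.0833°, L = 70.8672 m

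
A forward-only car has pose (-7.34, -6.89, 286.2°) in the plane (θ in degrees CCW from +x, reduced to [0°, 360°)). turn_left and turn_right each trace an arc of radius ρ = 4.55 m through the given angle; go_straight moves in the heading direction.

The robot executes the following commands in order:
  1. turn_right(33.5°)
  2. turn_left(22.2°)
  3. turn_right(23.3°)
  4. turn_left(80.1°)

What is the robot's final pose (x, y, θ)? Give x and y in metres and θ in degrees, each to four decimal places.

(-5.6101, -18.5214, 331.7000°)

set_pose: (x, y, θ) = (-7.3400, -6.8900, 286.2000°), ρ = 4.55
turn_right(33.5°): centre at ρ to the right, rotate −33.5° → (-7.3652, -9.5125, 252.7000°)
turn_left(22.2°): centre at ρ to the left, rotate +22.2° → (-7.5544, -11.2542, 274.9000°)
turn_right(23.3°): centre at ρ to the right, rotate −23.3° → (-7.7704, -13.0790, 251.6000°)
turn_left(80.1°): centre at ρ to the left, rotate +80.1° → (-5.6101, -18.5214, 331.7000°)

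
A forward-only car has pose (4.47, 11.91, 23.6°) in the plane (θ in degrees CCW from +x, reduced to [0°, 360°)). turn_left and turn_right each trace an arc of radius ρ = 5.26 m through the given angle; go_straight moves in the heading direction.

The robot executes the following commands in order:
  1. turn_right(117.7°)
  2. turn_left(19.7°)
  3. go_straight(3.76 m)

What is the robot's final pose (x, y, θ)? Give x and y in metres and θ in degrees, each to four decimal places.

(13.0138, 1.3018, 285.6000°)

set_pose: (x, y, θ) = (4.4700, 11.9100, 23.6000°), ρ = 5.26
turn_right(117.7°): centre at ρ to the right, rotate −117.7° → (11.8224, 6.7139, -94.1000° ≡ 265.9000°)
turn_left(19.7°): centre at ρ to the left, rotate +19.7° → (12.0027, 4.9233, 285.6000°)
go_straight(3.76): x += 3.76·cos θ, y += 3.76·sin θ → (13.0138, 1.3018, 285.6000°)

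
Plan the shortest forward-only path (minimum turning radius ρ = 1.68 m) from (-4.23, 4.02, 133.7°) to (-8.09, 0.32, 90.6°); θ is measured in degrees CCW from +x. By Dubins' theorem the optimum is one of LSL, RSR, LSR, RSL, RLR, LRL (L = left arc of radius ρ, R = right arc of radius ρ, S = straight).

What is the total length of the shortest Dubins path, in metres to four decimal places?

Let ψ = atan2(Δy, Δx) = atan2(-3.70, -3.86) = -136.2124° be the start→goal bearing.
Normalize: d = |goal − start| / ρ = 5.346924/1.68 = 3.182693, α = (θ_start − ψ) mod 360° = 269.9124° = 4.710861 rad, β = (θ_goal − ψ) mod 360° = 226.8124° = 3.958624 rad.
Common terms: sin α = -0.999999, cos α = -0.001528, sin β = -0.729117, cos β = -0.684389, cos(α−β) = 0.730162, d² = 10.129535. Work in radians in the unit-radius frame; every candidate has L = ρ·(t + p + q).
LSL: p² = 2 + d² − 2cos(α−β) + 2d(sin α − sin β) = 8.944944; p = √p² = 2.990810; φ = atan2(cos β − cos α, d + sin α − sin β) = -0.230351 rad; t = (φ − α) mod 2π = 1.341973 rad, q = (β − φ) mod 2π = 4.188975 rad → L = 1.68·(1.341973 + 2.990810 + 4.188975) = 1.68·8.521758 = 14.316554 m
RSR: p² = 2 + d² − 2cos(α−β) + 2d(sin β − sin α) = 12.393477; p = √p² = 3.520437; φ = atan2(cos α − cos β, d − sin α + sin β) = 0.195208 rad; t = (α − φ) mod 2π = 4.515653 rad, q = (φ − β) mod 2π = 2.519769 rad → L = 1.68·(4.515653 + 3.520437 + 2.519769) = 1.68·10.555859 = 17.733844 m
LSR: p² = d² − 2 + 2cos(α−β) + 2d(sin α + sin β) = -1.416631 < 0 → infeasible
RSL: p² = d² − 2 + 2cos(α−β) − 2d(sin α + sin β) = 20.596350; p = √p² = 4.538320; φ = atan2(cos α + cos β, d − sin α − sin β) − atan2(2, p) = -0.553836 rad; t = (α − φ) mod 2π = 5.264696 rad, q = (β − φ) mod 2π = 4.512459 rad → L = 1.68·(5.264696 + 4.538320 + 4.512459) = 1.68·14.315475 = 24.049999 m
RLR: c = (6 − d² + 2cos(α−β) + 2d(sin α − sin β))/8 = -0.549185; p = 2π − arccos c = 4.131001 rad; φ = atan2(cos α − cos β, d − sin α + sin β) = 0.195208 rad; t = (α − φ + p/2) mod 2π = 0.297968 rad, q = (α − β − t + p) mod 2π = 4.585270 rad → L = 1.68·(0.297968 + 4.131001 + 4.585270) = 1.68·9.014238 = 15.143920 m
LRL: c = (6 − d² + 2cos(α−β) − 2d(sin α − sin β))/8 = -0.118118; p = 2π − arccos c = 4.593995 rad; φ = atan2(cos β − cos α, d + sin α − sin β) = -0.230351 rad; t = (φ − α + p/2) mod 2π = 3.638971 rad, q = (β − α − t + p) mod 2π = 0.202787 rad → L = 1.68·(3.638971 + 4.593995 + 0.202787) = 1.68·8.435752 = 14.172064 m
Shortest: LRL with L = 14.172064 m ≈ 14.1721 m

14.1721 m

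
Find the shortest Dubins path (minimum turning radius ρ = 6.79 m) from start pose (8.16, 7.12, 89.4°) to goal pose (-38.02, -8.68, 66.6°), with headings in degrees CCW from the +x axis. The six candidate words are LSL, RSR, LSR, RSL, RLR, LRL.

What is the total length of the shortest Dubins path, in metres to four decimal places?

71.5644 m

Let ψ = atan2(Δy, Δx) = atan2(-15.80, -46.18) = -161.1122° be the start→goal bearing.
Normalize: d = |goal − start| / ρ = 48.808118/6.79 = 7.188235, α = (θ_start − ψ) mod 360° = 250.5122° = 4.372262 rad, β = (θ_goal − ψ) mod 360° = 227.7122° = 3.974327 rad.
Common terms: sin α = -0.942712, cos α = -0.333607, sin β = -0.739774, cos β = -0.672856, cos(α−β) = 0.921863, d² = 51.670728. Work in radians in the unit-radius frame; every candidate has L = ρ·(t + p + q).
LSL: p² = 2 + d² − 2cos(α−β) + 2d(sin α − sin β) = 48.909463; p = √p² = 6.993530; φ = atan2(cos β − cos α, d + sin α − sin β) = -0.048528 rad; t = (φ − α) mod 2π = 1.862395 rad, q = (β − φ) mod 2π = 4.022855 rad → L = 6.79·(1.862395 + 6.993530 + 4.022855) = 6.79·12.878780 = 87.446919 m
RSR: p² = 2 + d² − 2cos(α−β) + 2d(sin β − sin α) = 54.744540; p = √p² = 7.398955; φ = atan2(cos α − cos β, d − sin α + sin β) = 0.045867 rad; t = (α − φ) mod 2π = 4.326395 rad, q = (φ − β) mod 2π = 2.354725 rad → L = 6.79·(4.326395 + 7.398955 + 2.354725) = 6.79·14.080076 = 95.603714 m
LSR: p² = d² − 2 + 2cos(α−β) + 2d(sin α + sin β) = 27.326240; p = √p² = 5.227451; φ = atan2(−cos α − cos β, d + sin α + sin β) − atan2(−2, p) = 0.546219 rad; t = (φ − α) mod 2π = 2.457142 rad, q = (φ − β) mod 2π = 2.855077 rad → L = 6.79·(2.457142 + 5.227451 + 2.855077) = 6.79·10.539670 = 71.564361 m
RSL: p² = d² − 2 + 2cos(α−β) − 2d(sin α + sin β) = 75.702668; p = √p² = 8.700728; φ = atan2(cos α + cos β, d − sin α − sin β) − atan2(2, p) = -0.338917 rad; t = (α − φ) mod 2π = 4.711179 rad, q = (β − φ) mod 2π = 4.313244 rad → L = 6.79·(4.711179 + 8.700728 + 4.313244) = 6.79·17.725150 = 120.353771 m
RLR: c = (6 − d² + 2cos(α−β) + 2d(sin α − sin β))/8 = -5.843067, |c| > 1 → infeasible
LRL: c = (6 − d² + 2cos(α−β) − 2d(sin α − sin β))/8 = -5.113683, |c| > 1 → infeasible
Shortest: LSR with L = 71.564361 m ≈ 71.5644 m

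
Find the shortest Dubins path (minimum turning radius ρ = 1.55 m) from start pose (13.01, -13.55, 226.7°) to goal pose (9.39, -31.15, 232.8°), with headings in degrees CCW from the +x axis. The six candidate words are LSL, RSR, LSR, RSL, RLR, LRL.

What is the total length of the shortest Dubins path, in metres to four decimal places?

Let ψ = atan2(Δy, Δx) = atan2(-17.60, -3.62) = -101.6226° be the start→goal bearing.
Normalize: d = |goal − start| / ρ = 17.968428/1.55 = 11.592534, α = (θ_start − ψ) mod 360° = 328.3226° = 5.730311 rad, β = (θ_goal − ψ) mod 360° = 334.4226° = 5.836776 rad.
Common terms: sin α = -0.525136, cos α = 0.851018, sin β = -0.431730, cos β = 0.902003, cos(α−β) = 0.994338, d² = 134.386847. Work in radians in the unit-radius frame; every candidate has L = ρ·(t + p + q).
LSL: p² = 2 + d² − 2cos(α−β) + 2d(sin α − sin β) = 132.232546; p = √p² = 11.499241; φ = atan2(cos β − cos α, d + sin α − sin β) = 0.004434 rad; t = (φ − α) mod 2π = 0.557308 rad, q = (β − φ) mod 2π = 5.832342 rad → L = 1.55·(0.557308 + 11.499241 + 5.832342) = 1.55·17.888891 = 27.727782 m
RSR: p² = 2 + d² − 2cos(α−β) + 2d(sin β − sin α) = 136.563796; p = √p² = 11.686051; φ = atan2(cos α − cos β, d − sin α + sin β) = -0.004363 rad; t = (α − φ) mod 2π = 5.734673 rad, q = (φ − β) mod 2π = 0.442047 rad → L = 1.55·(5.734673 + 11.686051 + 0.442047) = 1.55·17.862772 = 27.687296 m
LSR: p² = d² − 2 + 2cos(α−β) + 2d(sin α + sin β) = 112.190527; p = √p² = 10.592003; φ = atan2(−cos α − cos β, d + sin α + sin β) − atan2(−2, p) = 0.023268 rad; t = (φ − α) mod 2π = 0.576143 rad, q = (φ − β) mod 2π = 0.469678 rad → L = 1.55·(0.576143 + 10.592003 + 0.469678) = 1.55·11.637824 = 18.038628 m
RSL: p² = d² − 2 + 2cos(α−β) − 2d(sin α + sin β) = 156.560519; p = √p² = 12.512415; φ = atan2(cos α + cos β, d − sin α − sin β) − atan2(2, p) = -0.019709 rad; t = (α − φ) mod 2π = 5.750019 rad, q = (β − φ) mod 2π = 5.856485 rad → L = 1.55·(5.750019 + 12.512415 + 5.856485) = 1.55·24.118919 = 37.384324 m
RLR: c = (6 − d² + 2cos(α−β) + 2d(sin α − sin β))/8 = -16.070475, |c| > 1 → infeasible
LRL: c = (6 − d² + 2cos(α−β) − 2d(sin α − sin β))/8 = -15.529068, |c| > 1 → infeasible
Shortest: LSR with L = 18.038628 m ≈ 18.0386 m

18.0386 m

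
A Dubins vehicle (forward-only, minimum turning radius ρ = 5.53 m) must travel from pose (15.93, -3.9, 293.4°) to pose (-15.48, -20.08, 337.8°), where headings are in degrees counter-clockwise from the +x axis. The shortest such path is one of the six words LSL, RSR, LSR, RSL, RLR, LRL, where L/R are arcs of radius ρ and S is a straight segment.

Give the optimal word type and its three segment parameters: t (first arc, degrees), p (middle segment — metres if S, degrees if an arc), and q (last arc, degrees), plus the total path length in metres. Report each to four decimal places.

RSL: t = 118.6868°, p = 23.3255 m, q = 163.0868°, L = 50.5214 m

Let ψ = atan2(Δy, Δx) = atan2(-16.18, -31.41) = -152.7460° be the start→goal bearing.
Normalize: d = |goal − start| / ρ = 35.332428/5.53 = 6.389228, α = (θ_start − ψ) mod 360° = 86.1460° = 1.503531 rad, β = (θ_goal − ψ) mod 360° = 130.5460° = 2.278457 rad.
Common terms: sin α = 0.997739, cos α = 0.067215, sin β = 0.759885, cos β = -0.650058, cos(α−β) = 0.714473, d² = 40.822229. Work in radians in the unit-radius frame; every candidate has L = ρ·(t + p + q).
LSL: p² = 2 + d² − 2cos(α−β) + 2d(sin α − sin β) = 44.432691; p = √p² = 6.665785; φ = atan2(cos β − cos α, d + sin α − sin β) = -0.107814 rad; t = (φ − α) mod 2π = 4.671840 rad, q = (β − φ) mod 2π = 2.386271 rad → L = 5.53·(4.671840 + 6.665785 + 2.386271) = 5.53·13.723897 = 75.893148 m
RSR: p² = 2 + d² − 2cos(α−β) + 2d(sin β − sin α) = 38.353877; p = √p² = 6.193051; φ = atan2(cos α − cos β, d − sin α + sin β) = 0.116079 rad; t = (α − φ) mod 2π = 1.387452 rad, q = (φ − β) mod 2π = 4.120808 rad → L = 5.53·(1.387452 + 6.193051 + 4.120808) = 5.53·11.701310 = 64.708243 m
LSR: p² = d² − 2 + 2cos(α−β) + 2d(sin α + sin β) = 62.710882; p = √p² = 7.919020; φ = atan2(−cos α − cos β, d + sin α + sin β) − atan2(−2, p) = 0.318804 rad; t = (φ − α) mod 2π = 5.098458 rad, q = (φ − β) mod 2π = 4.323532 rad → L = 5.53·(5.098458 + 7.919020 + 4.323532) = 5.53·17.341010 = 95.895787 m
RSL: p² = d² − 2 + 2cos(α−β) − 2d(sin α + sin β) = 17.791467; p = √p² = 4.217993; φ = atan2(cos α + cos β, d − sin α − sin β) − atan2(2, p) = -0.567945 rad; t = (α − φ) mod 2π = 2.071476 rad, q = (β − φ) mod 2π = 2.846402 rad → L = 5.53·(2.071476 + 4.217993 + 2.846402) = 5.53·9.135871 = 50.521364 m
RLR: c = (6 − d² + 2cos(α−β) + 2d(sin α − sin β))/8 = -3.794235, |c| > 1 → infeasible
LRL: c = (6 − d² + 2cos(α−β) − 2d(sin α − sin β))/8 = -4.554086, |c| > 1 → infeasible
Shortest: RSL with L = 50.521364 m ≈ 50.5214 m
Convert RSL to answer units (arcs ×180/π): t = 2.071476·180/π = 118.6868°, p = ρ·p = 5.53·4.217993 = 23.3255 m, q = 2.846402·180/π = 163.0868°, L = 50.5214 m.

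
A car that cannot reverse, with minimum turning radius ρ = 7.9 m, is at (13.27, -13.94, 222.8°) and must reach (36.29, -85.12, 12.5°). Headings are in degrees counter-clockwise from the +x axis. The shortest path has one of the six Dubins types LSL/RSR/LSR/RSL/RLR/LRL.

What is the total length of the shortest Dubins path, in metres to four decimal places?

80.4746 m

Let ψ = atan2(Δy, Δx) = atan2(-71.18, 23.02) = -72.0785° be the start→goal bearing.
Normalize: d = |goal − start| / ρ = 74.809844/7.9 = 9.469601, α = (θ_start − ψ) mod 360° = 294.8785° = 5.146601 rad, β = (θ_goal − ψ) mod 360° = 84.5785° = 1.476173 rad.
Common terms: sin α = -0.907202, cos α = 0.420696, sin β = 0.995527, cos β = 0.094482, cos(α−β) = -0.863396, d² = 89.673334. Work in radians in the unit-radius frame; every candidate has L = ρ·(t + p + q).
LSL: p² = 2 + d² − 2cos(α−β) + 2d(sin α − sin β) = 57.363968; p = √p² = 7.573900; φ = atan2(cos β − cos α, d + sin α − sin β) = -0.043084 rad; t = (φ − α) mod 2π = 1.093500 rad, q = (β − φ) mod 2π = 1.519258 rad → L = 7.9·(1.093500 + 7.573900 + 1.519258) = 7.9·10.186658 = 80.474601 m
RSR: p² = 2 + d² − 2cos(α−β) + 2d(sin β − sin α) = 129.436283; p = √p² = 11.377007; φ = atan2(cos α − cos β, d − sin α + sin β) = 0.028677 rad; t = (α − φ) mod 2π = 5.117924 rad, q = (φ − β) mod 2π = 4.835689 rad → L = 7.9·(5.117924 + 11.377007 + 4.835689) = 7.9·21.330619 = 168.511894 m
LSR: p² = d² − 2 + 2cos(α−β) + 2d(sin α + sin β) = 87.619343; p = √p² = 9.360520; φ = atan2(−cos α − cos β, d + sin α + sin β) − atan2(−2, p) = 0.156650 rad; t = (φ − α) mod 2π = 1.293234 rad, q = (φ − β) mod 2π = 4.963662 rad → L = 7.9·(1.293234 + 9.360520 + 4.963662) = 7.9·15.617416 = 123.377588 m
RSL: p² = d² − 2 + 2cos(α−β) − 2d(sin α + sin β) = 84.273744; p = √p² = 9.180073; φ = atan2(cos α + cos β, d − sin α − sin β) − atan2(2, p) = -0.159651 rad; t = (α − φ) mod 2π = 5.306252 rad, q = (β − φ) mod 2π = 1.635824 rad → L = 7.9·(5.306252 + 9.180073 + 1.635824) = 7.9·16.122149 = 127.364979 m
RLR: c = (6 − d² + 2cos(α−β) + 2d(sin α − sin β))/8 = -15.179535, |c| > 1 → infeasible
LRL: c = (6 − d² + 2cos(α−β) − 2d(sin α − sin β))/8 = -6.170496, |c| > 1 → infeasible
Shortest: LSL with L = 80.474601 m ≈ 80.4746 m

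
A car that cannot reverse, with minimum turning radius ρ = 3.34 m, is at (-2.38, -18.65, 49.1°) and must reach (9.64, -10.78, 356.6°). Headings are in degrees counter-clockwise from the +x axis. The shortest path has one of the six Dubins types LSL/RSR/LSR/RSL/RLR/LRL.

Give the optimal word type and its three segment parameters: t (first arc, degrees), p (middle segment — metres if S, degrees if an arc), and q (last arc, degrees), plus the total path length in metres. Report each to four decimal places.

Let ψ = atan2(Δy, Δx) = atan2(7.87, 12.02) = 33.2145° be the start→goal bearing.
Normalize: d = |goal − start| / ρ = 14.367230/3.34 = 4.301566, α = (θ_start − ψ) mod 360° = 15.8855° = 0.277255 rad, β = (θ_goal − ψ) mod 360° = 323.3855° = 5.644142 rad.
Common terms: sin α = 0.273717, cos α = 0.961810, sin β = -0.596427, cos β = 0.802667, cos(α−β) = 0.608761, d² = 18.503469. Work in radians in the unit-radius frame; every candidate has L = ρ·(t + p + q).
LSL: p² = 2 + d² − 2cos(α−β) + 2d(sin α − sin β) = 26.771909; p = √p² = 5.174158; φ = atan2(cos β − cos α, d + sin α − sin β) = -0.030762 rad; t = (φ − α) mod 2π = 5.975168 rad, q = (β − φ) mod 2π = 5.674905 rad → L = 3.34·(5.975168 + 5.174158 + 5.674905) = 3.34·16.824231 = 56.192930 m
RSR: p² = 2 + d² − 2cos(α−β) + 2d(sin β − sin α) = 11.799983; p = √p² = 3.435110; φ = atan2(cos α − cos β, d − sin α + sin β) = 0.046345 rad; t = (α − φ) mod 2π = 0.230910 rad, q = (φ − β) mod 2π = 0.685388 rad → L = 3.34·(0.230910 + 3.435110 + 0.685388) = 3.34·4.351408 = 14.533703 m
LSR: p² = d² − 2 + 2cos(α−β) + 2d(sin α + sin β) = 14.944668; p = √p² = 3.865833; φ = atan2(−cos α − cos β, d + sin α + sin β) − atan2(−2, p) = 0.060028 rad; t = (φ − α) mod 2π = 6.065959 rad, q = (φ − β) mod 2π = 0.699071 rad → L = 3.34·(6.065959 + 3.865833 + 0.699071) = 3.34·10.630863 = 35.507083 m
RSL: p² = d² − 2 + 2cos(α−β) − 2d(sin α + sin β) = 20.497316; p = √p² = 4.527396; φ = atan2(cos α + cos β, d − sin α − sin β) − atan2(2, p) = -0.051460 rad; t = (α − φ) mod 2π = 0.328715 rad, q = (β − φ) mod 2π = 5.695602 rad → L = 3.34·(0.328715 + 4.527396 + 5.695602) = 3.34·10.551713 = 35.242721 m
RLR: c = (6 − d² + 2cos(α−β) + 2d(sin α − sin β))/8 = -0.474998; p = 2π − arccos c = 4.217427 rad; φ = atan2(cos α − cos β, d − sin α + sin β) = 0.046345 rad; t = (α − φ + p/2) mod 2π = 2.339624 rad, q = (α − β − t + p) mod 2π = 2.794102 rad → L = 3.34·(2.339624 + 4.217427 + 2.794102) = 3.34·9.351153 = 31.232850 m
LRL: c = (6 − d² + 2cos(α−β) − 2d(sin α − sin β))/8 = -2.346489, |c| > 1 → infeasible
Shortest: RSR with L = 14.533703 m ≈ 14.5337 m
Convert RSR to answer units (arcs ×180/π): t = 0.230910·180/π = 13.2302°, p = ρ·p = 3.34·3.435110 = 11.4733 m, q = 0.685388·180/π = 39.2698°, L = 14.5337 m.

RSR: t = 13.2302°, p = 11.4733 m, q = 39.2698°, L = 14.5337 m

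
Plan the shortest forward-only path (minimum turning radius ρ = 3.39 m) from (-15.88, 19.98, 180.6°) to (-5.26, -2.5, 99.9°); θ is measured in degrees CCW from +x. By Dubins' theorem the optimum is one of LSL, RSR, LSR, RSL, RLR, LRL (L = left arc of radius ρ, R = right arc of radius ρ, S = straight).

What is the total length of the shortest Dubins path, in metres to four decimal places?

Let ψ = atan2(Δy, Δx) = atan2(-22.48, 10.62) = -64.7130° be the start→goal bearing.
Normalize: d = |goal − start| / ρ = 24.862317/3.39 = 7.334017, α = (θ_start − ψ) mod 360° = 245.3130° = 4.281520 rad, β = (θ_goal − ψ) mod 360° = 164.6130° = 2.873039 rad.
Common terms: sin α = -0.908603, cos α = -0.417661, sin β = 0.265337, cos β = -0.964156, cos(α−β) = 0.161604, d² = 53.787802. Work in radians in the unit-radius frame; every candidate has L = ρ·(t + p + q).
LSL: p² = 2 + d² − 2cos(α−β) + 2d(sin α − sin β) = 38.245201; p = √p² = 6.184270; φ = atan2(cos β − cos α, d + sin α − sin β) = -0.088484 rad; t = (φ − α) mod 2π = 1.913182 rad, q = (β − φ) mod 2π = 2.961523 rad → L = 3.39·(1.913182 + 6.184270 + 2.961523) = 3.39·11.058975 = 37.489925 m
RSR: p² = 2 + d² − 2cos(α−β) + 2d(sin β − sin α) = 72.683988; p = √p² = 8.525491; φ = atan2(cos α − cos β, d − sin α + sin β) = 0.064145 rad; t = (α − φ) mod 2π = 4.217375 rad, q = (φ − β) mod 2π = 3.474291 rad → L = 3.39·(4.217375 + 8.525491 + 3.474291) = 3.39·16.217157 = 54.976161 m
LSR: p² = d² − 2 + 2cos(α−β) + 2d(sin α + sin β) = 42.675563; p = √p² = 6.532654; φ = atan2(−cos α − cos β, d + sin α + sin β) − atan2(−2, p) = 0.500756 rad; t = (φ − α) mod 2π = 2.502422 rad, q = (φ − β) mod 2π = 3.910902 rad → L = 3.39·(2.502422 + 6.532654 + 3.910902) = 3.39·12.945978 = 43.886865 m
RSL: p² = d² − 2 + 2cos(α−β) − 2d(sin α + sin β) = 61.546457; p = √p² = 7.845155; φ = atan2(cos α + cos β, d − sin α − sin β) − atan2(2, p) = -0.421134 rad; t = (α − φ) mod 2π = 4.702654 rad, q = (β − φ) mod 2π = 3.294174 rad → L = 3.39·(4.702654 + 7.845155 + 3.294174) = 3.39·15.841983 = 53.704321 m
RLR: c = (6 − d² + 2cos(α−β) + 2d(sin α − sin β))/8 = -8.085499, |c| > 1 → infeasible
LRL: c = (6 − d² + 2cos(α−β) − 2d(sin α − sin β))/8 = -3.780650, |c| > 1 → infeasible
Shortest: LSL with L = 37.489925 m ≈ 37.4899 m

37.4899 m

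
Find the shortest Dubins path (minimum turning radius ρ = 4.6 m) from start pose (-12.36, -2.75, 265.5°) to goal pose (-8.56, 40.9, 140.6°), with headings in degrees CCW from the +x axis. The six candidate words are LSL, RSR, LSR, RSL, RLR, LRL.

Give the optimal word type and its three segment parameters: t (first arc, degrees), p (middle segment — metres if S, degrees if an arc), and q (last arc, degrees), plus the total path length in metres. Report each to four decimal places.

Let ψ = atan2(Δy, Δx) = atan2(43.65, 3.80) = 85.0246° be the start→goal bearing.
Normalize: d = |goal − start| / ρ = 43.815094/4.6 = 9.525021, α = (θ_start − ψ) mod 360° = 180.4754° = 3.149890 rad, β = (θ_goal − ψ) mod 360° = 55.5754° = 0.969974 rad.
Common terms: sin α = -0.008297, cos α = -0.999966, sin β = 0.824871, cos β = 0.565321, cos(α−β) = -0.572146, d² = 90.726016. Work in radians in the unit-radius frame; every candidate has L = ρ·(t + p + q).
LSL: p² = 2 + d² − 2cos(α−β) + 2d(sin α − sin β) = 77.998420; p = √p² = 8.831671; φ = atan2(cos β − cos α, d + sin α − sin β) = 0.178177 rad; t = (φ − α) mod 2π = 3.311472 rad, q = (β − φ) mod 2π = 0.791797 rad → L = 4.6·(3.311472 + 8.831671 + 0.791797) = 4.6·12.934940 = 59.500726 m
RSR: p² = 2 + d² − 2cos(α−β) + 2d(sin β − sin α) = 109.742196; p = √p² = 10.475791; φ = atan2(cos α − cos β, d − sin α + sin β) = -0.149981 rad; t = (α − φ) mod 2π = 3.299871 rad, q = (φ − β) mod 2π = 5.163230 rad → L = 4.6·(3.299871 + 10.475791 + 5.163230) = 4.6·18.938892 = 87.118905 m
LSR: p² = d² − 2 + 2cos(α−β) + 2d(sin α + sin β) = 103.137485; p = √p² = 10.155663; φ = atan2(−cos α − cos β, d + sin α + sin β) − atan2(−2, p) = 0.236450 rad; t = (φ − α) mod 2π = 3.369746 rad, q = (φ − β) mod 2π = 5.549662 rad → L = 4.6·(3.369746 + 10.155663 + 5.549662) = 4.6·19.075070 = 87.745322 m
RSL: p² = d² − 2 + 2cos(α−β) − 2d(sin α + sin β) = 72.025963; p = √p² = 8.486811; φ = atan2(cos α + cos β, d − sin α − sin β) − atan2(2, p) = -0.281306 rad; t = (α − φ) mod 2π = 3.431196 rad, q = (β − φ) mod 2π = 1.251280 rad → L = 4.6·(3.431196 + 8.486811 + 1.251280) = 4.6·13.169288 = 60.578724 m
RLR: c = (6 − d² + 2cos(α−β) + 2d(sin α − sin β))/8 = -12.717774, |c| > 1 → infeasible
LRL: c = (6 − d² + 2cos(α−β) − 2d(sin α − sin β))/8 = -8.749802, |c| > 1 → infeasible
Shortest: LSL with L = 59.500726 m ≈ 59.5007 m
Convert LSL to answer units (arcs ×180/π): t = 3.311472·180/π = 189.7334°, p = ρ·p = 4.6·8.831671 = 40.6257 m, q = 0.791797·180/π = 45.3666°, L = 59.5007 m.

LSL: t = 189.7334°, p = 40.6257 m, q = 45.3666°, L = 59.5007 m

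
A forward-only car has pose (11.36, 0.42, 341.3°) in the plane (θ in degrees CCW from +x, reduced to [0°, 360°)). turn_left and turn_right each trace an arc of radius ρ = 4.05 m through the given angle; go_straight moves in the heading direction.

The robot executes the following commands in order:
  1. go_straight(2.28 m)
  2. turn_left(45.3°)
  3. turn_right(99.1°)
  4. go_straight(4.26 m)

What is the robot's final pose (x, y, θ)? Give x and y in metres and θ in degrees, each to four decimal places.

(23.5885, -6.5624, 287.5000°)

set_pose: (x, y, θ) = (11.3600, 0.4200, 341.3000°), ρ = 4.05
go_straight(2.28): x += 2.28·cos θ, y += 2.28·sin θ → (13.5196, -0.3110, 341.3000°)
turn_left(45.3°): centre at ρ to the left, rotate +45.3° → (16.6315, -0.0961, 386.6000° ≡ 26.6000°)
turn_right(99.1°): centre at ρ to the right, rotate −99.1° → (22.3075, -2.4996, -72.5000° ≡ 287.5000°)
go_straight(4.26): x += 4.26·cos θ, y += 4.26·sin θ → (23.5885, -6.5624, 287.5000°)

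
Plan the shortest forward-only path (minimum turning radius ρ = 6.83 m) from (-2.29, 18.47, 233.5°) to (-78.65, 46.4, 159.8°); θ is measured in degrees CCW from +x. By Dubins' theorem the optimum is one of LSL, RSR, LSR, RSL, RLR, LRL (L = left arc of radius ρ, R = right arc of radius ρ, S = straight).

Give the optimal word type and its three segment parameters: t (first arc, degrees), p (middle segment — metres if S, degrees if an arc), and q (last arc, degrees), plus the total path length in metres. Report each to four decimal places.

Let ψ = atan2(Δy, Δx) = atan2(27.93, -76.36) = 159.9091° be the start→goal bearing.
Normalize: d = |goal − start| / ρ = 81.307653/6.83 = 11.904488, α = (θ_start − ψ) mod 360° = 73.5909° = 1.284403 rad, β = (θ_goal − ψ) mod 360° = 359.8909° = 6.281281 rad.
Common terms: sin α = 0.959269, cos α = 0.282494, sin β = -0.001905, cos β = 0.999998, cos(α−β) = 0.280667, d² = 141.716836. Work in radians in the unit-radius frame; every candidate has L = ρ·(t + p + q).
LSL: p² = 2 + d² − 2cos(α−β) + 2d(sin α − sin β) = 166.040062; p = √p² = 12.885653; φ = atan2(cos β − cos α, d + sin α − sin β) = 0.055711 rad; t = (φ − α) mod 2π = 5.054493 rad, q = (β − φ) mod 2π = 6.225569 rad → L = 6.83·(5.054493 + 12.885653 + 6.225569) = 6.83·24.165716 = 165.051842 m
RSR: p² = 2 + d² − 2cos(α−β) + 2d(sin β − sin α) = 120.270943; p = √p² = 10.966811; φ = atan2(cos α − cos β, d − sin α + sin β) = -0.065472 rad; t = (α − φ) mod 2π = 1.349875 rad, q = (φ − β) mod 2π = 6.219618 rad → L = 6.83·(1.349875 + 10.966811 + 6.219618) = 6.83·18.536304 = 126.602956 m
LSR: p² = d² − 2 + 2cos(α−β) + 2d(sin α + sin β) = 163.072034; p = √p² = 12.769966; φ = atan2(−cos α − cos β, d + sin α + sin β) − atan2(−2, p) = 0.055971 rad; t = (φ − α) mod 2π = 5.054753 rad, q = (φ − β) mod 2π = 0.057876 rad → L = 6.83·(5.054753 + 12.769966 + 0.057876) = 6.83·17.882595 = 122.138125 m
RSL: p² = d² − 2 + 2cos(α−β) − 2d(sin α + sin β) = 117.484304; p = √p² = 10.839018; φ = atan2(cos α + cos β, d − sin α − sin β) − atan2(2, p) = -0.065844 rad; t = (α − φ) mod 2π = 1.350247 rad, q = (β − φ) mod 2π = 0.063940 rad → L = 6.83·(1.350247 + 10.839018 + 0.063940) = 6.83·12.253205 = 83.689390 m
RLR: c = (6 − d² + 2cos(α−β) + 2d(sin α − sin β))/8 = -14.033868, |c| > 1 → infeasible
LRL: c = (6 − d² + 2cos(α−β) − 2d(sin α − sin β))/8 = -19.755008, |c| > 1 → infeasible
Shortest: RSL with L = 83.689390 m ≈ 83.6894 m
Convert RSL to answer units (arcs ×180/π): t = 1.350247·180/π = 77.3635°, p = ρ·p = 6.83·10.839018 = 74.0305 m, q = 0.063940·180/π = 3.6635°, L = 83.6894 m.

RSL: t = 77.3635°, p = 74.0305 m, q = 3.6635°, L = 83.6894 m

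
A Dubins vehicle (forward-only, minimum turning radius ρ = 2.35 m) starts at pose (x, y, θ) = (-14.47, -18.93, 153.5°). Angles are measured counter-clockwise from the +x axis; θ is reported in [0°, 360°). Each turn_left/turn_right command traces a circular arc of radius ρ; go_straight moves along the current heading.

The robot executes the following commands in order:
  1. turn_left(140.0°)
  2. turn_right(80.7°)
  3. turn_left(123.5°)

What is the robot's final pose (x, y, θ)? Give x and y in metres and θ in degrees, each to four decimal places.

set_pose: (x, y, θ) = (-14.4700, -18.9300, 153.5000°), ρ = 2.35
turn_left(140.0°): centre at ρ to the left, rotate +140.0° → (-17.6737, -21.9702, 293.5000°)
turn_right(80.7°): centre at ρ to the right, rotate −80.7° → (-18.5557, -24.8825, 212.8000°)
turn_left(123.5°): centre at ρ to the left, rotate +123.5° → (-18.2273, -29.0097, 336.3000°)

(-18.2273, -29.0097, 336.3000°)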